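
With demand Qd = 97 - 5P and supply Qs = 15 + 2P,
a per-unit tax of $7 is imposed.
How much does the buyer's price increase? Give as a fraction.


With a per-unit tax, the buyer's price increase depends on relative slopes.
Supply slope: d = 2, Demand slope: b = 5
Buyer's price increase = d * tax / (b + d)
= 2 * 7 / (5 + 2)
= 14 / 7 = 2

2


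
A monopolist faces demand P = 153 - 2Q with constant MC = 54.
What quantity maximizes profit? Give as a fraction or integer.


TR = P*Q = (153 - 2Q)Q = 153Q - 2Q^2
MR = dTR/dQ = 153 - 4Q
Set MR = MC:
153 - 4Q = 54
99 = 4Q
Q* = 99/4 = 99/4

99/4


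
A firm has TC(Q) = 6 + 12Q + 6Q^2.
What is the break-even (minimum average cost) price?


AC(Q) = 6/Q + 12 + 6Q
To minimize: dAC/dQ = -6/Q^2 + 6 = 0
Q^2 = 6/6 = 1
Q* = 1
Min AC = 6/1 + 12 + 6*1
Min AC = 6 + 12 + 6 = 24

24


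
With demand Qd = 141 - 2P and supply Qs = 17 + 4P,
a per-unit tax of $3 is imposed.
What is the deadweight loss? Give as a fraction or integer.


Pre-tax equilibrium quantity: Q* = 299/3
Post-tax equilibrium quantity: Q_tax = 287/3
Reduction in quantity: Q* - Q_tax = 4
DWL = (1/2) * tax * (Q* - Q_tax)
DWL = (1/2) * 3 * 4 = 6

6


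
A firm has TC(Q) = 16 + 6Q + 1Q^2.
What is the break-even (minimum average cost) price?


AC(Q) = 16/Q + 6 + 1Q
To minimize: dAC/dQ = -16/Q^2 + 1 = 0
Q^2 = 16/1 = 16
Q* = 4
Min AC = 16/4 + 6 + 1*4
Min AC = 4 + 6 + 4 = 14

14


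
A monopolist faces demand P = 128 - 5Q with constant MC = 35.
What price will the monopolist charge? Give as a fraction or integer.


MR = 128 - 10Q
Set MR = MC: 128 - 10Q = 35
Q* = 93/10
Substitute into demand:
P* = 128 - 5*93/10 = 163/2

163/2


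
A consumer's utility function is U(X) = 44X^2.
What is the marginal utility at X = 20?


MU = dU/dX = 44*2*X^(2-1)
MU = 88*X^1
At X = 20:
MU = 88 * 20^1
MU = 88 * 20 = 1760

1760


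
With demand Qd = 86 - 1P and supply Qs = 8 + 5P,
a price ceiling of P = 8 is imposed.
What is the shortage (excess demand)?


At P = 8:
Qd = 86 - 1*8 = 78
Qs = 8 + 5*8 = 48
Shortage = Qd - Qs = 78 - 48 = 30

30


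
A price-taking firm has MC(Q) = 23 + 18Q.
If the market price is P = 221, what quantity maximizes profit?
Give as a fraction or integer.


In perfect competition, profit is maximized where P = MC.
221 = 23 + 18Q
198 = 18Q
Q* = 198/18 = 11

11


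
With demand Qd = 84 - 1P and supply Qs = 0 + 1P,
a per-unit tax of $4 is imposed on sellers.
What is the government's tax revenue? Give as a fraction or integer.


With tax on sellers, new supply: Qs' = 0 + 1(P - 4)
= 1P - 4
New equilibrium quantity:
Q_new = 40
Tax revenue = tax * Q_new = 4 * 40 = 160

160


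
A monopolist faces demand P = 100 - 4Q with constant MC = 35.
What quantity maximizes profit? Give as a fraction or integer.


TR = P*Q = (100 - 4Q)Q = 100Q - 4Q^2
MR = dTR/dQ = 100 - 8Q
Set MR = MC:
100 - 8Q = 35
65 = 8Q
Q* = 65/8 = 65/8

65/8


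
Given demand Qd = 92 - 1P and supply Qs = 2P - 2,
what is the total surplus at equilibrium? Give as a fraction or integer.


Find equilibrium: 92 - 1P = 2P - 2
92 + 2 = 3P
P* = 94/3 = 94/3
Q* = 2*94/3 - 2 = 182/3
Inverse demand: P = 92 - Q/1, so P_max = 92
Inverse supply: P = 1 + Q/2, so P_min = 1
CS = (1/2) * 182/3 * (92 - 94/3) = 16562/9
PS = (1/2) * 182/3 * (94/3 - 1) = 8281/9
TS = CS + PS = 16562/9 + 8281/9 = 8281/3

8281/3


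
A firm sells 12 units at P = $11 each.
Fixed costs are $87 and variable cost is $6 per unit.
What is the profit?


Total Revenue = P * Q = 11 * 12 = $132
Total Cost = FC + VC*Q = 87 + 6*12 = $159
Profit = TR - TC = 132 - 159 = $-27

$-27


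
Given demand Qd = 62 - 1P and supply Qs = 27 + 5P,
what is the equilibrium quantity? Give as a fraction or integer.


First find equilibrium price:
62 - 1P = 27 + 5P
P* = 35/6 = 35/6
Then substitute into demand:
Q* = 62 - 1 * 35/6 = 337/6

337/6


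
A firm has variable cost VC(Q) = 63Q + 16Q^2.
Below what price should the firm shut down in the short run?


AVC(Q) = VC(Q)/Q = 63 + 16Q
AVC is increasing in Q, so minimum AVC is at Q -> 0+.
Min AVC = 63
The firm should shut down if P < 63.

63


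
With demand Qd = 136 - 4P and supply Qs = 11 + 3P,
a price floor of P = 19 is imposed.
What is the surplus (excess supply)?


At P = 19:
Qd = 136 - 4*19 = 60
Qs = 11 + 3*19 = 68
Surplus = Qs - Qd = 68 - 60 = 8

8


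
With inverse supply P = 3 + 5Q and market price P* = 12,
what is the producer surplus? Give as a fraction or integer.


Minimum supply price (at Q=0): P_min = 3
Quantity supplied at P* = 12:
Q* = (12 - 3)/5 = 9/5
PS = (1/2) * Q* * (P* - P_min)
PS = (1/2) * 9/5 * (12 - 3)
PS = (1/2) * 9/5 * 9 = 81/10

81/10


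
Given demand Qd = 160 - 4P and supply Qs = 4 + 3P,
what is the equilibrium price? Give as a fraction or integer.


At equilibrium, Qd = Qs.
160 - 4P = 4 + 3P
160 - 4 = 4P + 3P
156 = 7P
P* = 156/7 = 156/7

156/7


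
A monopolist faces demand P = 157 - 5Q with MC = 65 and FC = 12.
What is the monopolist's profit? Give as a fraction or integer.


MR = MC: 157 - 10Q = 65
Q* = 46/5
P* = 157 - 5*46/5 = 111
Profit = (P* - MC)*Q* - FC
= (111 - 65)*46/5 - 12
= 46*46/5 - 12
= 2116/5 - 12 = 2056/5

2056/5


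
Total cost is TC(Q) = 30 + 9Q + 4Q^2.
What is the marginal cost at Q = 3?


MC = dTC/dQ = 9 + 2*4*Q
At Q = 3:
MC = 9 + 8*3
MC = 9 + 24 = 33

33


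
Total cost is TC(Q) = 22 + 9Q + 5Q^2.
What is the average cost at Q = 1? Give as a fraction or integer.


TC(1) = 22 + 9*1 + 5*1^2
TC(1) = 22 + 9 + 5 = 36
AC = TC/Q = 36/1 = 36

36


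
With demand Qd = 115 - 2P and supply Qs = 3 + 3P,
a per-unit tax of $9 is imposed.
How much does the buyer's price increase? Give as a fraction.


With a per-unit tax, the buyer's price increase depends on relative slopes.
Supply slope: d = 3, Demand slope: b = 2
Buyer's price increase = d * tax / (b + d)
= 3 * 9 / (2 + 3)
= 27 / 5 = 27/5

27/5


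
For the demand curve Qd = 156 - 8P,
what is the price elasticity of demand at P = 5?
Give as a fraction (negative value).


dQ/dP = -8
At P = 5: Q = 156 - 8*5 = 116
E = (dQ/dP)(P/Q) = (-8)(5/116) = -10/29

-10/29


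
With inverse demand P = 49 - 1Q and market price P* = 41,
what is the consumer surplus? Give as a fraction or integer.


Maximum willingness to pay (at Q=0): P_max = 49
Quantity demanded at P* = 41:
Q* = (49 - 41)/1 = 8
CS = (1/2) * Q* * (P_max - P*)
CS = (1/2) * 8 * (49 - 41)
CS = (1/2) * 8 * 8 = 32

32


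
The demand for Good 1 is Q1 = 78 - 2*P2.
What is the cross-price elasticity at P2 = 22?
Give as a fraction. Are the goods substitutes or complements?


dQ1/dP2 = -2
At P2 = 22: Q1 = 78 - 2*22 = 34
Exy = (dQ1/dP2)(P2/Q1) = -2 * 22 / 34 = -22/17
Since Exy < 0, the goods are complements.

-22/17 (complements)


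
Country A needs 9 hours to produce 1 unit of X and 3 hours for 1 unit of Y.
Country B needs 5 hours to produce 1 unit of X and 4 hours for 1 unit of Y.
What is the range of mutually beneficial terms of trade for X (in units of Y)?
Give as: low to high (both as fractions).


Opportunity cost of X for Country A = hours_X / hours_Y = 9/3 = 3 units of Y
Opportunity cost of X for Country B = hours_X / hours_Y = 5/4 = 5/4 units of Y
Terms of trade must be between the two opportunity costs.
Range: 5/4 to 3

5/4 to 3


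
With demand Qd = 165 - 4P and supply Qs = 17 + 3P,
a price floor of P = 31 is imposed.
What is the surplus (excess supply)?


At P = 31:
Qd = 165 - 4*31 = 41
Qs = 17 + 3*31 = 110
Surplus = Qs - Qd = 110 - 41 = 69

69


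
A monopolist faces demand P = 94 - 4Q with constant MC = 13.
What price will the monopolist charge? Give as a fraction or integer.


MR = 94 - 8Q
Set MR = MC: 94 - 8Q = 13
Q* = 81/8
Substitute into demand:
P* = 94 - 4*81/8 = 107/2

107/2


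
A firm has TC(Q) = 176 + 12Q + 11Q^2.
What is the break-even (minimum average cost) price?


AC(Q) = 176/Q + 12 + 11Q
To minimize: dAC/dQ = -176/Q^2 + 11 = 0
Q^2 = 176/11 = 16
Q* = 4
Min AC = 176/4 + 12 + 11*4
Min AC = 44 + 12 + 44 = 100

100


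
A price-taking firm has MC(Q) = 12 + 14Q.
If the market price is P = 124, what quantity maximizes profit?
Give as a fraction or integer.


In perfect competition, profit is maximized where P = MC.
124 = 12 + 14Q
112 = 14Q
Q* = 112/14 = 8

8


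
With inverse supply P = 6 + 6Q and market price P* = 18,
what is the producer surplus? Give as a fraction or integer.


Minimum supply price (at Q=0): P_min = 6
Quantity supplied at P* = 18:
Q* = (18 - 6)/6 = 2
PS = (1/2) * Q* * (P* - P_min)
PS = (1/2) * 2 * (18 - 6)
PS = (1/2) * 2 * 12 = 12

12


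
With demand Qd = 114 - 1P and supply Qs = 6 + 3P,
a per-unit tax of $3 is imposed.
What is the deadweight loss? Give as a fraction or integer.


Pre-tax equilibrium quantity: Q* = 87
Post-tax equilibrium quantity: Q_tax = 339/4
Reduction in quantity: Q* - Q_tax = 9/4
DWL = (1/2) * tax * (Q* - Q_tax)
DWL = (1/2) * 3 * 9/4 = 27/8

27/8


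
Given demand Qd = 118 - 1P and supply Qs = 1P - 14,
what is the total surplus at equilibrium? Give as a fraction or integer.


Find equilibrium: 118 - 1P = 1P - 14
118 + 14 = 2P
P* = 132/2 = 66
Q* = 1*66 - 14 = 52
Inverse demand: P = 118 - Q/1, so P_max = 118
Inverse supply: P = 14 + Q/1, so P_min = 14
CS = (1/2) * 52 * (118 - 66) = 1352
PS = (1/2) * 52 * (66 - 14) = 1352
TS = CS + PS = 1352 + 1352 = 2704

2704


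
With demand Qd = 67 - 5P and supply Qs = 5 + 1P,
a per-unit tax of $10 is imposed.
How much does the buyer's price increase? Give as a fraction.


With a per-unit tax, the buyer's price increase depends on relative slopes.
Supply slope: d = 1, Demand slope: b = 5
Buyer's price increase = d * tax / (b + d)
= 1 * 10 / (5 + 1)
= 10 / 6 = 5/3

5/3


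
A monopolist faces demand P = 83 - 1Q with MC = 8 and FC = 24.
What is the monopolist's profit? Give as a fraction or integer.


MR = MC: 83 - 2Q = 8
Q* = 75/2
P* = 83 - 1*75/2 = 91/2
Profit = (P* - MC)*Q* - FC
= (91/2 - 8)*75/2 - 24
= 75/2*75/2 - 24
= 5625/4 - 24 = 5529/4

5529/4


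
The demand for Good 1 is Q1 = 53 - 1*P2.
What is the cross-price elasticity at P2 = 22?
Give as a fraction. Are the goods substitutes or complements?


dQ1/dP2 = -1
At P2 = 22: Q1 = 53 - 1*22 = 31
Exy = (dQ1/dP2)(P2/Q1) = -1 * 22 / 31 = -22/31
Since Exy < 0, the goods are complements.

-22/31 (complements)


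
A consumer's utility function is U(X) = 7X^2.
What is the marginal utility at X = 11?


MU = dU/dX = 7*2*X^(2-1)
MU = 14*X^1
At X = 11:
MU = 14 * 11^1
MU = 14 * 11 = 154

154


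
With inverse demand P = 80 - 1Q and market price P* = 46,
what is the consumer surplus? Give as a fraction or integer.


Maximum willingness to pay (at Q=0): P_max = 80
Quantity demanded at P* = 46:
Q* = (80 - 46)/1 = 34
CS = (1/2) * Q* * (P_max - P*)
CS = (1/2) * 34 * (80 - 46)
CS = (1/2) * 34 * 34 = 578

578


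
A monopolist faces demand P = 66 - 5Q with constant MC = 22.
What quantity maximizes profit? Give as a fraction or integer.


TR = P*Q = (66 - 5Q)Q = 66Q - 5Q^2
MR = dTR/dQ = 66 - 10Q
Set MR = MC:
66 - 10Q = 22
44 = 10Q
Q* = 44/10 = 22/5

22/5


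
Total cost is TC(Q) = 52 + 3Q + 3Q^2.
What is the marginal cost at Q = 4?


MC = dTC/dQ = 3 + 2*3*Q
At Q = 4:
MC = 3 + 6*4
MC = 3 + 24 = 27

27


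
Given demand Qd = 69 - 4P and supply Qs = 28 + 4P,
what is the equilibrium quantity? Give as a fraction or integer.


First find equilibrium price:
69 - 4P = 28 + 4P
P* = 41/8 = 41/8
Then substitute into demand:
Q* = 69 - 4 * 41/8 = 97/2

97/2


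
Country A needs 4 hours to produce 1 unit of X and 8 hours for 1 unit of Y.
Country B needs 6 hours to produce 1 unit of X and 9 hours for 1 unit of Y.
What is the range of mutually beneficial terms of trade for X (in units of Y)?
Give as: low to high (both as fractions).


Opportunity cost of X for Country A = hours_X / hours_Y = 4/8 = 1/2 units of Y
Opportunity cost of X for Country B = hours_X / hours_Y = 6/9 = 2/3 units of Y
Terms of trade must be between the two opportunity costs.
Range: 1/2 to 2/3

1/2 to 2/3


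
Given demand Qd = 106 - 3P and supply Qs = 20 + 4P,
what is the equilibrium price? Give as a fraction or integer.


At equilibrium, Qd = Qs.
106 - 3P = 20 + 4P
106 - 20 = 3P + 4P
86 = 7P
P* = 86/7 = 86/7

86/7


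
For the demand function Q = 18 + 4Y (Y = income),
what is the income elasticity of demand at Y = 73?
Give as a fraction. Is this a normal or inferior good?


dQ/dY = 4
At Y = 73: Q = 18 + 4*73 = 310
Ey = (dQ/dY)(Y/Q) = 4 * 73 / 310 = 146/155
Since Ey > 0, this is a normal good.

146/155 (normal good)


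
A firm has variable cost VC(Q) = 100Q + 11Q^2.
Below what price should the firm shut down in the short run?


AVC(Q) = VC(Q)/Q = 100 + 11Q
AVC is increasing in Q, so minimum AVC is at Q -> 0+.
Min AVC = 100
The firm should shut down if P < 100.

100


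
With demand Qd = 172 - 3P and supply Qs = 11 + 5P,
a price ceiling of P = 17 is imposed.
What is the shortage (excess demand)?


At P = 17:
Qd = 172 - 3*17 = 121
Qs = 11 + 5*17 = 96
Shortage = Qd - Qs = 121 - 96 = 25

25


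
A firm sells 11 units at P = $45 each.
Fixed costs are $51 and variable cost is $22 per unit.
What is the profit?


Total Revenue = P * Q = 45 * 11 = $495
Total Cost = FC + VC*Q = 51 + 22*11 = $293
Profit = TR - TC = 495 - 293 = $202

$202


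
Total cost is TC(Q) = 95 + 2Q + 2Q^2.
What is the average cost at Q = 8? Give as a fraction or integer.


TC(8) = 95 + 2*8 + 2*8^2
TC(8) = 95 + 16 + 128 = 239
AC = TC/Q = 239/8 = 239/8

239/8


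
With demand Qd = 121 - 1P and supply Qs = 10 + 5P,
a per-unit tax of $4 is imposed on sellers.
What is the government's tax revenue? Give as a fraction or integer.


With tax on sellers, new supply: Qs' = 10 + 5(P - 4)
= 5P - 10
New equilibrium quantity:
Q_new = 595/6
Tax revenue = tax * Q_new = 4 * 595/6 = 1190/3

1190/3


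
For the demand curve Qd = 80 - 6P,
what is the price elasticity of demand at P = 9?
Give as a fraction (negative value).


dQ/dP = -6
At P = 9: Q = 80 - 6*9 = 26
E = (dQ/dP)(P/Q) = (-6)(9/26) = -27/13

-27/13


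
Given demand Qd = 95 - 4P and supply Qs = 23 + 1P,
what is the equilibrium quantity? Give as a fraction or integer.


First find equilibrium price:
95 - 4P = 23 + 1P
P* = 72/5 = 72/5
Then substitute into demand:
Q* = 95 - 4 * 72/5 = 187/5

187/5


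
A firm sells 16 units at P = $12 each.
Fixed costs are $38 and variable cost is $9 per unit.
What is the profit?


Total Revenue = P * Q = 12 * 16 = $192
Total Cost = FC + VC*Q = 38 + 9*16 = $182
Profit = TR - TC = 192 - 182 = $10

$10


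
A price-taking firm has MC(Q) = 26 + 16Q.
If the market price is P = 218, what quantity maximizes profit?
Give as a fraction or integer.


In perfect competition, profit is maximized where P = MC.
218 = 26 + 16Q
192 = 16Q
Q* = 192/16 = 12

12


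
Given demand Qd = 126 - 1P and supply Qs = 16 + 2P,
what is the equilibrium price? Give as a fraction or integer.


At equilibrium, Qd = Qs.
126 - 1P = 16 + 2P
126 - 16 = 1P + 2P
110 = 3P
P* = 110/3 = 110/3

110/3


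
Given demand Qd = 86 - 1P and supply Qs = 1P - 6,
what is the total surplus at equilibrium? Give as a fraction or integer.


Find equilibrium: 86 - 1P = 1P - 6
86 + 6 = 2P
P* = 92/2 = 46
Q* = 1*46 - 6 = 40
Inverse demand: P = 86 - Q/1, so P_max = 86
Inverse supply: P = 6 + Q/1, so P_min = 6
CS = (1/2) * 40 * (86 - 46) = 800
PS = (1/2) * 40 * (46 - 6) = 800
TS = CS + PS = 800 + 800 = 1600

1600


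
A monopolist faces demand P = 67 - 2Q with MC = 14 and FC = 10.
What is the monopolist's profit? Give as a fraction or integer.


MR = MC: 67 - 4Q = 14
Q* = 53/4
P* = 67 - 2*53/4 = 81/2
Profit = (P* - MC)*Q* - FC
= (81/2 - 14)*53/4 - 10
= 53/2*53/4 - 10
= 2809/8 - 10 = 2729/8

2729/8


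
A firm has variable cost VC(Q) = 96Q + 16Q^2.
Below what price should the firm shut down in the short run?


AVC(Q) = VC(Q)/Q = 96 + 16Q
AVC is increasing in Q, so minimum AVC is at Q -> 0+.
Min AVC = 96
The firm should shut down if P < 96.

96


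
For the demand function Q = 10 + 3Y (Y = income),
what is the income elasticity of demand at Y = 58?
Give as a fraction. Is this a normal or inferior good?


dQ/dY = 3
At Y = 58: Q = 10 + 3*58 = 184
Ey = (dQ/dY)(Y/Q) = 3 * 58 / 184 = 87/92
Since Ey > 0, this is a normal good.

87/92 (normal good)


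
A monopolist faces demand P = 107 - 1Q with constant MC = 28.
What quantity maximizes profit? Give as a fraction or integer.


TR = P*Q = (107 - 1Q)Q = 107Q - 1Q^2
MR = dTR/dQ = 107 - 2Q
Set MR = MC:
107 - 2Q = 28
79 = 2Q
Q* = 79/2 = 79/2

79/2


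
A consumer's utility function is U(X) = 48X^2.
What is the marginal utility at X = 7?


MU = dU/dX = 48*2*X^(2-1)
MU = 96*X^1
At X = 7:
MU = 96 * 7^1
MU = 96 * 7 = 672

672


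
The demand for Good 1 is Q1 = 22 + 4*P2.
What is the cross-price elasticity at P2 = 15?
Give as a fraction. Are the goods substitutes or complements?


dQ1/dP2 = 4
At P2 = 15: Q1 = 22 + 4*15 = 82
Exy = (dQ1/dP2)(P2/Q1) = 4 * 15 / 82 = 30/41
Since Exy > 0, the goods are substitutes.

30/41 (substitutes)


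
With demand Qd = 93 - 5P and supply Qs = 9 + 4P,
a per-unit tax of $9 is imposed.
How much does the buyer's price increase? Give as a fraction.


With a per-unit tax, the buyer's price increase depends on relative slopes.
Supply slope: d = 4, Demand slope: b = 5
Buyer's price increase = d * tax / (b + d)
= 4 * 9 / (5 + 4)
= 36 / 9 = 4

4


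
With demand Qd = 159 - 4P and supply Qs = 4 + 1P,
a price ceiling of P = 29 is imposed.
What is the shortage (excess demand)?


At P = 29:
Qd = 159 - 4*29 = 43
Qs = 4 + 1*29 = 33
Shortage = Qd - Qs = 43 - 33 = 10

10


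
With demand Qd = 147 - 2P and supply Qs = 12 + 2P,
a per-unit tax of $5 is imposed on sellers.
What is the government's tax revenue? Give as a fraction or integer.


With tax on sellers, new supply: Qs' = 12 + 2(P - 5)
= 2 + 2P
New equilibrium quantity:
Q_new = 149/2
Tax revenue = tax * Q_new = 5 * 149/2 = 745/2

745/2


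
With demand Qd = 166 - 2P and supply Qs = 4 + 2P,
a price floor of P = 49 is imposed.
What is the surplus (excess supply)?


At P = 49:
Qd = 166 - 2*49 = 68
Qs = 4 + 2*49 = 102
Surplus = Qs - Qd = 102 - 68 = 34

34


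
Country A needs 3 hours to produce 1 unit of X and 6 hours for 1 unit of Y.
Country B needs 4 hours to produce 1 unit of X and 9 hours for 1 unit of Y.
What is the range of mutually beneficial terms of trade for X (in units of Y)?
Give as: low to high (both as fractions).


Opportunity cost of X for Country A = hours_X / hours_Y = 3/6 = 1/2 units of Y
Opportunity cost of X for Country B = hours_X / hours_Y = 4/9 = 4/9 units of Y
Terms of trade must be between the two opportunity costs.
Range: 4/9 to 1/2

4/9 to 1/2


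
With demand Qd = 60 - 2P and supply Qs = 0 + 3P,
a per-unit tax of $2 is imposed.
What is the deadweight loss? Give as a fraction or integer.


Pre-tax equilibrium quantity: Q* = 36
Post-tax equilibrium quantity: Q_tax = 168/5
Reduction in quantity: Q* - Q_tax = 12/5
DWL = (1/2) * tax * (Q* - Q_tax)
DWL = (1/2) * 2 * 12/5 = 12/5

12/5


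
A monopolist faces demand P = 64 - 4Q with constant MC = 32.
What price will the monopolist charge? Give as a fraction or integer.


MR = 64 - 8Q
Set MR = MC: 64 - 8Q = 32
Q* = 4
Substitute into demand:
P* = 64 - 4*4 = 48

48


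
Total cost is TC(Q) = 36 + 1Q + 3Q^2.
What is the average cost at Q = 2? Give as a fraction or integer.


TC(2) = 36 + 1*2 + 3*2^2
TC(2) = 36 + 2 + 12 = 50
AC = TC/Q = 50/2 = 25

25


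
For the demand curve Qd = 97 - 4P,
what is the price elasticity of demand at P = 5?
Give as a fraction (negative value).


dQ/dP = -4
At P = 5: Q = 97 - 4*5 = 77
E = (dQ/dP)(P/Q) = (-4)(5/77) = -20/77

-20/77


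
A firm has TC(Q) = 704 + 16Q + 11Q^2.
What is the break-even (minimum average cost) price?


AC(Q) = 704/Q + 16 + 11Q
To minimize: dAC/dQ = -704/Q^2 + 11 = 0
Q^2 = 704/11 = 64
Q* = 8
Min AC = 704/8 + 16 + 11*8
Min AC = 88 + 16 + 88 = 192

192


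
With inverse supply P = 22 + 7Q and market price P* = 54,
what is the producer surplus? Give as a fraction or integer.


Minimum supply price (at Q=0): P_min = 22
Quantity supplied at P* = 54:
Q* = (54 - 22)/7 = 32/7
PS = (1/2) * Q* * (P* - P_min)
PS = (1/2) * 32/7 * (54 - 22)
PS = (1/2) * 32/7 * 32 = 512/7

512/7


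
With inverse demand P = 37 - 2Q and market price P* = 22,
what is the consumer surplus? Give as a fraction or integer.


Maximum willingness to pay (at Q=0): P_max = 37
Quantity demanded at P* = 22:
Q* = (37 - 22)/2 = 15/2
CS = (1/2) * Q* * (P_max - P*)
CS = (1/2) * 15/2 * (37 - 22)
CS = (1/2) * 15/2 * 15 = 225/4

225/4


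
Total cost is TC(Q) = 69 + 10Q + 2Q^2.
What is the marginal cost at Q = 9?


MC = dTC/dQ = 10 + 2*2*Q
At Q = 9:
MC = 10 + 4*9
MC = 10 + 36 = 46

46


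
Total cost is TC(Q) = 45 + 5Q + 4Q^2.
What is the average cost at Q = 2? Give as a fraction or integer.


TC(2) = 45 + 5*2 + 4*2^2
TC(2) = 45 + 10 + 16 = 71
AC = TC/Q = 71/2 = 71/2

71/2


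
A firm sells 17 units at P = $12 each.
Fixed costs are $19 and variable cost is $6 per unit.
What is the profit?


Total Revenue = P * Q = 12 * 17 = $204
Total Cost = FC + VC*Q = 19 + 6*17 = $121
Profit = TR - TC = 204 - 121 = $83

$83


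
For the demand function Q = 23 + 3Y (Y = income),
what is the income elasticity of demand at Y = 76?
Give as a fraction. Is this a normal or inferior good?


dQ/dY = 3
At Y = 76: Q = 23 + 3*76 = 251
Ey = (dQ/dY)(Y/Q) = 3 * 76 / 251 = 228/251
Since Ey > 0, this is a normal good.

228/251 (normal good)


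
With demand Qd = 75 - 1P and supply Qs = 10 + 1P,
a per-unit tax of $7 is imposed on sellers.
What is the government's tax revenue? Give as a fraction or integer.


With tax on sellers, new supply: Qs' = 10 + 1(P - 7)
= 3 + 1P
New equilibrium quantity:
Q_new = 39
Tax revenue = tax * Q_new = 7 * 39 = 273

273


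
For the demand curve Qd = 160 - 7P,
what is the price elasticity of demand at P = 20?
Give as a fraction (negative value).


dQ/dP = -7
At P = 20: Q = 160 - 7*20 = 20
E = (dQ/dP)(P/Q) = (-7)(20/20) = -7

-7


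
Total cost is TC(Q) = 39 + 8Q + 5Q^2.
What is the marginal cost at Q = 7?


MC = dTC/dQ = 8 + 2*5*Q
At Q = 7:
MC = 8 + 10*7
MC = 8 + 70 = 78

78


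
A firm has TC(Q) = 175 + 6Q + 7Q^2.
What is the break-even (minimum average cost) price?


AC(Q) = 175/Q + 6 + 7Q
To minimize: dAC/dQ = -175/Q^2 + 7 = 0
Q^2 = 175/7 = 25
Q* = 5
Min AC = 175/5 + 6 + 7*5
Min AC = 35 + 6 + 35 = 76

76


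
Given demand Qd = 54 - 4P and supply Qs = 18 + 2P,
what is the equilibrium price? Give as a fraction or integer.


At equilibrium, Qd = Qs.
54 - 4P = 18 + 2P
54 - 18 = 4P + 2P
36 = 6P
P* = 36/6 = 6

6


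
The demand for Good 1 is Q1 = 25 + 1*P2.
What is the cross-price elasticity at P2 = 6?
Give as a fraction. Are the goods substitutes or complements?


dQ1/dP2 = 1
At P2 = 6: Q1 = 25 + 1*6 = 31
Exy = (dQ1/dP2)(P2/Q1) = 1 * 6 / 31 = 6/31
Since Exy > 0, the goods are substitutes.

6/31 (substitutes)


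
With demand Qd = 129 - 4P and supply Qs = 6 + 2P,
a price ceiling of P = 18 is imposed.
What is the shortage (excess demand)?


At P = 18:
Qd = 129 - 4*18 = 57
Qs = 6 + 2*18 = 42
Shortage = Qd - Qs = 57 - 42 = 15

15


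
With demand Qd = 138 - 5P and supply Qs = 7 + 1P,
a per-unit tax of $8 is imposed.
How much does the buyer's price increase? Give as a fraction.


With a per-unit tax, the buyer's price increase depends on relative slopes.
Supply slope: d = 1, Demand slope: b = 5
Buyer's price increase = d * tax / (b + d)
= 1 * 8 / (5 + 1)
= 8 / 6 = 4/3

4/3


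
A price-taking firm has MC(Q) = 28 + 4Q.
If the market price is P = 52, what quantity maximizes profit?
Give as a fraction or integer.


In perfect competition, profit is maximized where P = MC.
52 = 28 + 4Q
24 = 4Q
Q* = 24/4 = 6

6


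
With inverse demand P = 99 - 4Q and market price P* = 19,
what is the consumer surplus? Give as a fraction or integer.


Maximum willingness to pay (at Q=0): P_max = 99
Quantity demanded at P* = 19:
Q* = (99 - 19)/4 = 20
CS = (1/2) * Q* * (P_max - P*)
CS = (1/2) * 20 * (99 - 19)
CS = (1/2) * 20 * 80 = 800

800


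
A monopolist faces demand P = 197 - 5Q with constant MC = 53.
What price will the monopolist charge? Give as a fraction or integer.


MR = 197 - 10Q
Set MR = MC: 197 - 10Q = 53
Q* = 72/5
Substitute into demand:
P* = 197 - 5*72/5 = 125

125


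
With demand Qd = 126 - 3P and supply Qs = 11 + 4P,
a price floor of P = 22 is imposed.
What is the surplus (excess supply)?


At P = 22:
Qd = 126 - 3*22 = 60
Qs = 11 + 4*22 = 99
Surplus = Qs - Qd = 99 - 60 = 39

39


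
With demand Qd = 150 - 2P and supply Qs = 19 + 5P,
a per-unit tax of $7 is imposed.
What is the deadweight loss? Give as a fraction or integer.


Pre-tax equilibrium quantity: Q* = 788/7
Post-tax equilibrium quantity: Q_tax = 718/7
Reduction in quantity: Q* - Q_tax = 10
DWL = (1/2) * tax * (Q* - Q_tax)
DWL = (1/2) * 7 * 10 = 35

35


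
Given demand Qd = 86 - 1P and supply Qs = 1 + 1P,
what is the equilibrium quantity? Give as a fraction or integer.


First find equilibrium price:
86 - 1P = 1 + 1P
P* = 85/2 = 85/2
Then substitute into demand:
Q* = 86 - 1 * 85/2 = 87/2

87/2


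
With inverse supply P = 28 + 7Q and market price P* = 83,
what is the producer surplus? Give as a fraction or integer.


Minimum supply price (at Q=0): P_min = 28
Quantity supplied at P* = 83:
Q* = (83 - 28)/7 = 55/7
PS = (1/2) * Q* * (P* - P_min)
PS = (1/2) * 55/7 * (83 - 28)
PS = (1/2) * 55/7 * 55 = 3025/14

3025/14


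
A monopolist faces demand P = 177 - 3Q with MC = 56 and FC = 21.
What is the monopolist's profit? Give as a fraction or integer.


MR = MC: 177 - 6Q = 56
Q* = 121/6
P* = 177 - 3*121/6 = 233/2
Profit = (P* - MC)*Q* - FC
= (233/2 - 56)*121/6 - 21
= 121/2*121/6 - 21
= 14641/12 - 21 = 14389/12

14389/12


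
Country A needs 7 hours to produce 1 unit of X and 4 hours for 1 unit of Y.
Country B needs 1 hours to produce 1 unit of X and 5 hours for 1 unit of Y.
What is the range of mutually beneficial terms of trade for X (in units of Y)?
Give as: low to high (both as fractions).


Opportunity cost of X for Country A = hours_X / hours_Y = 7/4 = 7/4 units of Y
Opportunity cost of X for Country B = hours_X / hours_Y = 1/5 = 1/5 units of Y
Terms of trade must be between the two opportunity costs.
Range: 1/5 to 7/4

1/5 to 7/4


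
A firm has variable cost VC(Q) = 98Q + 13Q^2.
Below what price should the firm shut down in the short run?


AVC(Q) = VC(Q)/Q = 98 + 13Q
AVC is increasing in Q, so minimum AVC is at Q -> 0+.
Min AVC = 98
The firm should shut down if P < 98.

98


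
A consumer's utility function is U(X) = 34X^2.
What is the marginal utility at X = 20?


MU = dU/dX = 34*2*X^(2-1)
MU = 68*X^1
At X = 20:
MU = 68 * 20^1
MU = 68 * 20 = 1360

1360


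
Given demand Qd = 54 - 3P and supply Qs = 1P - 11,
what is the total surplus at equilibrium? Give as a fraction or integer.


Find equilibrium: 54 - 3P = 1P - 11
54 + 11 = 4P
P* = 65/4 = 65/4
Q* = 1*65/4 - 11 = 21/4
Inverse demand: P = 18 - Q/3, so P_max = 18
Inverse supply: P = 11 + Q/1, so P_min = 11
CS = (1/2) * 21/4 * (18 - 65/4) = 147/32
PS = (1/2) * 21/4 * (65/4 - 11) = 441/32
TS = CS + PS = 147/32 + 441/32 = 147/8

147/8


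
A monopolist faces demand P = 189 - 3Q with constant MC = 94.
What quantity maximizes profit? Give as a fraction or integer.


TR = P*Q = (189 - 3Q)Q = 189Q - 3Q^2
MR = dTR/dQ = 189 - 6Q
Set MR = MC:
189 - 6Q = 94
95 = 6Q
Q* = 95/6 = 95/6

95/6


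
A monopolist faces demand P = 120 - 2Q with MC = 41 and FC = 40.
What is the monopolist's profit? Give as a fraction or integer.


MR = MC: 120 - 4Q = 41
Q* = 79/4
P* = 120 - 2*79/4 = 161/2
Profit = (P* - MC)*Q* - FC
= (161/2 - 41)*79/4 - 40
= 79/2*79/4 - 40
= 6241/8 - 40 = 5921/8

5921/8


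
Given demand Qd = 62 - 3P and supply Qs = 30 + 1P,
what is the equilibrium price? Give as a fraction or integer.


At equilibrium, Qd = Qs.
62 - 3P = 30 + 1P
62 - 30 = 3P + 1P
32 = 4P
P* = 32/4 = 8

8


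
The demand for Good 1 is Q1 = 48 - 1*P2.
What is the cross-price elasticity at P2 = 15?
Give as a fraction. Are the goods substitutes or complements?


dQ1/dP2 = -1
At P2 = 15: Q1 = 48 - 1*15 = 33
Exy = (dQ1/dP2)(P2/Q1) = -1 * 15 / 33 = -5/11
Since Exy < 0, the goods are complements.

-5/11 (complements)


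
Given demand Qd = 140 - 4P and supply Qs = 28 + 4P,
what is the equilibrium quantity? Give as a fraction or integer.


First find equilibrium price:
140 - 4P = 28 + 4P
P* = 112/8 = 14
Then substitute into demand:
Q* = 140 - 4 * 14 = 84

84


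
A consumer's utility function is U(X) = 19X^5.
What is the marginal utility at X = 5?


MU = dU/dX = 19*5*X^(5-1)
MU = 95*X^4
At X = 5:
MU = 95 * 5^4
MU = 95 * 625 = 59375

59375


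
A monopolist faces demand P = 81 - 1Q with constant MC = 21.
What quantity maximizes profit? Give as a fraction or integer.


TR = P*Q = (81 - 1Q)Q = 81Q - 1Q^2
MR = dTR/dQ = 81 - 2Q
Set MR = MC:
81 - 2Q = 21
60 = 2Q
Q* = 60/2 = 30

30


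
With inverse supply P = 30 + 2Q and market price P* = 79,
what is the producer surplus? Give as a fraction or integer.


Minimum supply price (at Q=0): P_min = 30
Quantity supplied at P* = 79:
Q* = (79 - 30)/2 = 49/2
PS = (1/2) * Q* * (P* - P_min)
PS = (1/2) * 49/2 * (79 - 30)
PS = (1/2) * 49/2 * 49 = 2401/4

2401/4


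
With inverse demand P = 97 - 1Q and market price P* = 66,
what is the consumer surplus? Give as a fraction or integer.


Maximum willingness to pay (at Q=0): P_max = 97
Quantity demanded at P* = 66:
Q* = (97 - 66)/1 = 31
CS = (1/2) * Q* * (P_max - P*)
CS = (1/2) * 31 * (97 - 66)
CS = (1/2) * 31 * 31 = 961/2

961/2


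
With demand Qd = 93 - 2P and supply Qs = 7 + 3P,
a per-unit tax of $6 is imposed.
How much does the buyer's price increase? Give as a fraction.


With a per-unit tax, the buyer's price increase depends on relative slopes.
Supply slope: d = 3, Demand slope: b = 2
Buyer's price increase = d * tax / (b + d)
= 3 * 6 / (2 + 3)
= 18 / 5 = 18/5

18/5


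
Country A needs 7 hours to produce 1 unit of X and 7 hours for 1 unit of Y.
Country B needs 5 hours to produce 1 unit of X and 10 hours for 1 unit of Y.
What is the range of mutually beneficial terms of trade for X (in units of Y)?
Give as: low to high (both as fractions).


Opportunity cost of X for Country A = hours_X / hours_Y = 7/7 = 1 units of Y
Opportunity cost of X for Country B = hours_X / hours_Y = 5/10 = 1/2 units of Y
Terms of trade must be between the two opportunity costs.
Range: 1/2 to 1

1/2 to 1


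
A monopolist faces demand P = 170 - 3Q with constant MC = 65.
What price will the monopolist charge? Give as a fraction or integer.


MR = 170 - 6Q
Set MR = MC: 170 - 6Q = 65
Q* = 35/2
Substitute into demand:
P* = 170 - 3*35/2 = 235/2

235/2


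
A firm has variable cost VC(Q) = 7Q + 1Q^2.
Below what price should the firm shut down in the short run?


AVC(Q) = VC(Q)/Q = 7 + 1Q
AVC is increasing in Q, so minimum AVC is at Q -> 0+.
Min AVC = 7
The firm should shut down if P < 7.

7


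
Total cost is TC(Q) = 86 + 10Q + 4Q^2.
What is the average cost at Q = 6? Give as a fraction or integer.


TC(6) = 86 + 10*6 + 4*6^2
TC(6) = 86 + 60 + 144 = 290
AC = TC/Q = 290/6 = 145/3

145/3


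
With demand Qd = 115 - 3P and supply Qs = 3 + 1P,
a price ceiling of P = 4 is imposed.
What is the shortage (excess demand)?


At P = 4:
Qd = 115 - 3*4 = 103
Qs = 3 + 1*4 = 7
Shortage = Qd - Qs = 103 - 7 = 96

96


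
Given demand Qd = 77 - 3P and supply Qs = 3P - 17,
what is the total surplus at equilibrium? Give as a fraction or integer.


Find equilibrium: 77 - 3P = 3P - 17
77 + 17 = 6P
P* = 94/6 = 47/3
Q* = 3*47/3 - 17 = 30
Inverse demand: P = 77/3 - Q/3, so P_max = 77/3
Inverse supply: P = 17/3 + Q/3, so P_min = 17/3
CS = (1/2) * 30 * (77/3 - 47/3) = 150
PS = (1/2) * 30 * (47/3 - 17/3) = 150
TS = CS + PS = 150 + 150 = 300

300


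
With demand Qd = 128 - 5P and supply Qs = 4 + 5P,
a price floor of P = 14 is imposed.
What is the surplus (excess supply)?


At P = 14:
Qd = 128 - 5*14 = 58
Qs = 4 + 5*14 = 74
Surplus = Qs - Qd = 74 - 58 = 16

16


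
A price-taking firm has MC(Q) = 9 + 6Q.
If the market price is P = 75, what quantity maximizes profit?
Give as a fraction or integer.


In perfect competition, profit is maximized where P = MC.
75 = 9 + 6Q
66 = 6Q
Q* = 66/6 = 11

11


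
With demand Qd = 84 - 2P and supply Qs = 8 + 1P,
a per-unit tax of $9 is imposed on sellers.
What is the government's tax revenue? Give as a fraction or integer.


With tax on sellers, new supply: Qs' = 8 + 1(P - 9)
= 1P - 1
New equilibrium quantity:
Q_new = 82/3
Tax revenue = tax * Q_new = 9 * 82/3 = 246

246


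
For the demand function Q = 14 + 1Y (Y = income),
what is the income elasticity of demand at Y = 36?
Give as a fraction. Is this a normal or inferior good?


dQ/dY = 1
At Y = 36: Q = 14 + 1*36 = 50
Ey = (dQ/dY)(Y/Q) = 1 * 36 / 50 = 18/25
Since Ey > 0, this is a normal good.

18/25 (normal good)


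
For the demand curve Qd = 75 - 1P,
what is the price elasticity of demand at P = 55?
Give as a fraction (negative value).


dQ/dP = -1
At P = 55: Q = 75 - 1*55 = 20
E = (dQ/dP)(P/Q) = (-1)(55/20) = -11/4

-11/4


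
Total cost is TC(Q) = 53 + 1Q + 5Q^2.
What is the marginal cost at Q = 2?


MC = dTC/dQ = 1 + 2*5*Q
At Q = 2:
MC = 1 + 10*2
MC = 1 + 20 = 21

21


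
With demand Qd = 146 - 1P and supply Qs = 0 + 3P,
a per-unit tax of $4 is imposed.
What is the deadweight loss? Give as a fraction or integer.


Pre-tax equilibrium quantity: Q* = 219/2
Post-tax equilibrium quantity: Q_tax = 213/2
Reduction in quantity: Q* - Q_tax = 3
DWL = (1/2) * tax * (Q* - Q_tax)
DWL = (1/2) * 4 * 3 = 6

6


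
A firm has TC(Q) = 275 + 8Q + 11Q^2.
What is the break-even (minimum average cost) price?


AC(Q) = 275/Q + 8 + 11Q
To minimize: dAC/dQ = -275/Q^2 + 11 = 0
Q^2 = 275/11 = 25
Q* = 5
Min AC = 275/5 + 8 + 11*5
Min AC = 55 + 8 + 55 = 118

118


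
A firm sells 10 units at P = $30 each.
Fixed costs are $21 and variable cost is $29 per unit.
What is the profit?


Total Revenue = P * Q = 30 * 10 = $300
Total Cost = FC + VC*Q = 21 + 29*10 = $311
Profit = TR - TC = 300 - 311 = $-11

$-11


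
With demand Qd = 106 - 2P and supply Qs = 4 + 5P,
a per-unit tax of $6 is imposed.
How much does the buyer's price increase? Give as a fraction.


With a per-unit tax, the buyer's price increase depends on relative slopes.
Supply slope: d = 5, Demand slope: b = 2
Buyer's price increase = d * tax / (b + d)
= 5 * 6 / (2 + 5)
= 30 / 7 = 30/7

30/7


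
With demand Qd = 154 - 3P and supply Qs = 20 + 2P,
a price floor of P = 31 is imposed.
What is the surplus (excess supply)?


At P = 31:
Qd = 154 - 3*31 = 61
Qs = 20 + 2*31 = 82
Surplus = Qs - Qd = 82 - 61 = 21

21


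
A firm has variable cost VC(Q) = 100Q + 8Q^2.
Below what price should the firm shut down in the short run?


AVC(Q) = VC(Q)/Q = 100 + 8Q
AVC is increasing in Q, so minimum AVC is at Q -> 0+.
Min AVC = 100
The firm should shut down if P < 100.

100


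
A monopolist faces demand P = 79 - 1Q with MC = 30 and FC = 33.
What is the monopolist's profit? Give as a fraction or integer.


MR = MC: 79 - 2Q = 30
Q* = 49/2
P* = 79 - 1*49/2 = 109/2
Profit = (P* - MC)*Q* - FC
= (109/2 - 30)*49/2 - 33
= 49/2*49/2 - 33
= 2401/4 - 33 = 2269/4

2269/4


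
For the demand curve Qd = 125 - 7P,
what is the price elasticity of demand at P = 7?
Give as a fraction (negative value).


dQ/dP = -7
At P = 7: Q = 125 - 7*7 = 76
E = (dQ/dP)(P/Q) = (-7)(7/76) = -49/76

-49/76


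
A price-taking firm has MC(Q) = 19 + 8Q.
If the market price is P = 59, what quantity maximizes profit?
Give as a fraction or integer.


In perfect competition, profit is maximized where P = MC.
59 = 19 + 8Q
40 = 8Q
Q* = 40/8 = 5

5


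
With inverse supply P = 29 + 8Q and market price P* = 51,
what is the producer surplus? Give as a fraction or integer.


Minimum supply price (at Q=0): P_min = 29
Quantity supplied at P* = 51:
Q* = (51 - 29)/8 = 11/4
PS = (1/2) * Q* * (P* - P_min)
PS = (1/2) * 11/4 * (51 - 29)
PS = (1/2) * 11/4 * 22 = 121/4

121/4


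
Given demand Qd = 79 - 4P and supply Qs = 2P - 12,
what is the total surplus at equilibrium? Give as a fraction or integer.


Find equilibrium: 79 - 4P = 2P - 12
79 + 12 = 6P
P* = 91/6 = 91/6
Q* = 2*91/6 - 12 = 55/3
Inverse demand: P = 79/4 - Q/4, so P_max = 79/4
Inverse supply: P = 6 + Q/2, so P_min = 6
CS = (1/2) * 55/3 * (79/4 - 91/6) = 3025/72
PS = (1/2) * 55/3 * (91/6 - 6) = 3025/36
TS = CS + PS = 3025/72 + 3025/36 = 3025/24

3025/24


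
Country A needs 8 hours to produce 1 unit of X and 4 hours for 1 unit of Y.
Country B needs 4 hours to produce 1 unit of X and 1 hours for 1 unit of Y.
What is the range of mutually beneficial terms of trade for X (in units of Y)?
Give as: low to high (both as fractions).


Opportunity cost of X for Country A = hours_X / hours_Y = 8/4 = 2 units of Y
Opportunity cost of X for Country B = hours_X / hours_Y = 4/1 = 4 units of Y
Terms of trade must be between the two opportunity costs.
Range: 2 to 4

2 to 4


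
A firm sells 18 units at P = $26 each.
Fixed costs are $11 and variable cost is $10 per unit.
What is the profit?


Total Revenue = P * Q = 26 * 18 = $468
Total Cost = FC + VC*Q = 11 + 10*18 = $191
Profit = TR - TC = 468 - 191 = $277

$277


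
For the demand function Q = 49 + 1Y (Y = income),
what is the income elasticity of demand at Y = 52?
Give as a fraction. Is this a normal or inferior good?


dQ/dY = 1
At Y = 52: Q = 49 + 1*52 = 101
Ey = (dQ/dY)(Y/Q) = 1 * 52 / 101 = 52/101
Since Ey > 0, this is a normal good.

52/101 (normal good)


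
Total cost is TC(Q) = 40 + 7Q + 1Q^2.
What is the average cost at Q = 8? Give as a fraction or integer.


TC(8) = 40 + 7*8 + 1*8^2
TC(8) = 40 + 56 + 64 = 160
AC = TC/Q = 160/8 = 20

20


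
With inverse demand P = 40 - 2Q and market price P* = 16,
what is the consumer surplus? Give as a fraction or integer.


Maximum willingness to pay (at Q=0): P_max = 40
Quantity demanded at P* = 16:
Q* = (40 - 16)/2 = 12
CS = (1/2) * Q* * (P_max - P*)
CS = (1/2) * 12 * (40 - 16)
CS = (1/2) * 12 * 24 = 144

144


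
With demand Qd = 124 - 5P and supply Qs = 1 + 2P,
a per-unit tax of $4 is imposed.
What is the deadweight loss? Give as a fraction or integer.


Pre-tax equilibrium quantity: Q* = 253/7
Post-tax equilibrium quantity: Q_tax = 213/7
Reduction in quantity: Q* - Q_tax = 40/7
DWL = (1/2) * tax * (Q* - Q_tax)
DWL = (1/2) * 4 * 40/7 = 80/7

80/7


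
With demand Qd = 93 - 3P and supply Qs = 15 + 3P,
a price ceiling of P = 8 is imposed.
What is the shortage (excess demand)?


At P = 8:
Qd = 93 - 3*8 = 69
Qs = 15 + 3*8 = 39
Shortage = Qd - Qs = 69 - 39 = 30

30


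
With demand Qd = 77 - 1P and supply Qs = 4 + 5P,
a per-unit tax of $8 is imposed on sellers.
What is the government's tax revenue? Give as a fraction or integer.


With tax on sellers, new supply: Qs' = 4 + 5(P - 8)
= 5P - 36
New equilibrium quantity:
Q_new = 349/6
Tax revenue = tax * Q_new = 8 * 349/6 = 1396/3

1396/3


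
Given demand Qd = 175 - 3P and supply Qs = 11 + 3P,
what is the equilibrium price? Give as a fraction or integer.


At equilibrium, Qd = Qs.
175 - 3P = 11 + 3P
175 - 11 = 3P + 3P
164 = 6P
P* = 164/6 = 82/3

82/3


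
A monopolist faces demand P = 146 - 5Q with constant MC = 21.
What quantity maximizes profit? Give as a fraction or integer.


TR = P*Q = (146 - 5Q)Q = 146Q - 5Q^2
MR = dTR/dQ = 146 - 10Q
Set MR = MC:
146 - 10Q = 21
125 = 10Q
Q* = 125/10 = 25/2

25/2


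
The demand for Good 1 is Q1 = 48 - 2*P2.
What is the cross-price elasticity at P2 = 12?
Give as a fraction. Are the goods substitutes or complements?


dQ1/dP2 = -2
At P2 = 12: Q1 = 48 - 2*12 = 24
Exy = (dQ1/dP2)(P2/Q1) = -2 * 12 / 24 = -1
Since Exy < 0, the goods are complements.

-1 (complements)
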